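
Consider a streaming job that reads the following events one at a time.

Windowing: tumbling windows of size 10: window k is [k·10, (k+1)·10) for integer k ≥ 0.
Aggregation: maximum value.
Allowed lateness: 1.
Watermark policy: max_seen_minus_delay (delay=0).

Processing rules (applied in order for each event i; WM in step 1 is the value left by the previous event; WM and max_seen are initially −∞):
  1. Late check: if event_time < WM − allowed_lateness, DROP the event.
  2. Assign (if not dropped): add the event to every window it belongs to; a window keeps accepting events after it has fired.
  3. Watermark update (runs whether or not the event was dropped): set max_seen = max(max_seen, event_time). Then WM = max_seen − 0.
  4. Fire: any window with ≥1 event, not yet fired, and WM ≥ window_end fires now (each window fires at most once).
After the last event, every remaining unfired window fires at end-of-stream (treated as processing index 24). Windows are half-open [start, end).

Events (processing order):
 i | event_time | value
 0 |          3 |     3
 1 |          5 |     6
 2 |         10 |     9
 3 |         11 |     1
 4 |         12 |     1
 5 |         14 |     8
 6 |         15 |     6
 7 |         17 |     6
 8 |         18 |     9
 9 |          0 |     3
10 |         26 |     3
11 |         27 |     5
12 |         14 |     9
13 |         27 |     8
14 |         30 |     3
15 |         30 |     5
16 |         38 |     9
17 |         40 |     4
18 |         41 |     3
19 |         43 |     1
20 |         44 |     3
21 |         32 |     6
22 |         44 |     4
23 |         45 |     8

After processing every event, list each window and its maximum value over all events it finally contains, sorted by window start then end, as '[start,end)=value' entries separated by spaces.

[0,10)=6 [10,20)=9 [20,30)=8 [30,40)=9 [40,50)=8

i=0 t=3 v=3: → [0,10); WM=3
i=1 t=5 v=6: → [0,10); WM=5
i=2 t=10 v=9: → [10,20); WM=10; [0,10) fires=6
i=3 t=11 v=1: → [10,20); WM=11
i=4 t=12 v=1: → [10,20); WM=12
i=5 t=14 v=8: → [10,20); WM=14
i=6 t=15 v=6: → [10,20); WM=15
i=7 t=17 v=6: → [10,20); WM=17
i=8 t=18 v=9: → [10,20); WM=18
i=9 t=0 v=3: DROP (t<18-1); WM=18
i=10 t=26 v=3: → [20,30); WM=26; [10,20) fires=9
i=11 t=27 v=5: → [20,30); WM=27
i=12 t=14 v=9: DROP (t<27-1); WM=27
i=13 t=27 v=8: → [20,30); WM=27
i=14 t=30 v=3: → [30,40); WM=30; [20,30) fires=8
i=15 t=30 v=5: → [30,40); WM=30
i=16 t=38 v=9: → [30,40); WM=38
i=17 t=40 v=4: → [40,50); WM=40; [30,40) fires=9
i=18 t=41 v=3: → [40,50); WM=41
i=19 t=43 v=1: → [40,50); WM=43
i=20 t=44 v=3: → [40,50); WM=44
i=21 t=32 v=6: DROP (t<44-1); WM=44
i=22 t=44 v=4: → [40,50); WM=44
i=23 t=45 v=8: → [40,50); WM=45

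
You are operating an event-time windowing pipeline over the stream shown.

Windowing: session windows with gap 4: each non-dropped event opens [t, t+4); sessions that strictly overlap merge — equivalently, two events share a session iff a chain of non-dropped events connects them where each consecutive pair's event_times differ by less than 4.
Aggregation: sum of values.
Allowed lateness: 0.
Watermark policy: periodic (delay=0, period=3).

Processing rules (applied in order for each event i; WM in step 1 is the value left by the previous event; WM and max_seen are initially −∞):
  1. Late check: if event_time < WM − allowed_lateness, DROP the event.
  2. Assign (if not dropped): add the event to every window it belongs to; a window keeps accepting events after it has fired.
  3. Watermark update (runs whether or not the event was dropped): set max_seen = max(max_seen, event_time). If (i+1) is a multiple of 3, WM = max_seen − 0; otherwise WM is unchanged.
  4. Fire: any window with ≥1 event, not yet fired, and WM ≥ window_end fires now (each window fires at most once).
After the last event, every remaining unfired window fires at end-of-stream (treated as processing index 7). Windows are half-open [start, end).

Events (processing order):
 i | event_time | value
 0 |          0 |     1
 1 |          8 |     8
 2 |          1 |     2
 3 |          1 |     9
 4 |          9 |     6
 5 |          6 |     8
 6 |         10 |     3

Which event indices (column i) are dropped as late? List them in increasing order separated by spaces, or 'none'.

3 5

i=0 t=0 v=1: → [0,4); WM=−∞
i=1 t=8 v=8: → [8,12); WM=−∞
i=2 t=1 v=2: → [0,5); WM=8
i=3 t=1 v=9: DROP (t<8-0); WM=8
i=4 t=9 v=6: → [8,13); WM=8
i=5 t=6 v=8: DROP (t<8-0); WM=9
i=6 t=10 v=3: → [8,14); WM=9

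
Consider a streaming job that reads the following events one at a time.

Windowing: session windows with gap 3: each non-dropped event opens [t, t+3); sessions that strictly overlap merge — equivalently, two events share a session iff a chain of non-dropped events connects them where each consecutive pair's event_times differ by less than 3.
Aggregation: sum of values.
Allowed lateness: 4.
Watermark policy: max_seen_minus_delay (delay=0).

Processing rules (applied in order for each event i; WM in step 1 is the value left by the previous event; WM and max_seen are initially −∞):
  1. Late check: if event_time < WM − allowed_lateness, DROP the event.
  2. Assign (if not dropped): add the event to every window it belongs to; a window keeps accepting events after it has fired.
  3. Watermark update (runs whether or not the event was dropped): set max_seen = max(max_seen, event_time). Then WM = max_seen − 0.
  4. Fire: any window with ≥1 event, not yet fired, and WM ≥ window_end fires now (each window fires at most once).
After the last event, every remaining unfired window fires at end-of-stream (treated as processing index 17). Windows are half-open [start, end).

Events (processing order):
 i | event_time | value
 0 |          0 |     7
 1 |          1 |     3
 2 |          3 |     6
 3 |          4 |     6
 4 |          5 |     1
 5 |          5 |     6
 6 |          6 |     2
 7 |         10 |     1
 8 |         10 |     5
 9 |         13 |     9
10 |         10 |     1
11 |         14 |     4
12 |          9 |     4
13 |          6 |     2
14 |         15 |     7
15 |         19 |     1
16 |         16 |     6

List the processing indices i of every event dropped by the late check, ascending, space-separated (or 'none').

i=0 t=0 v=7: → [0,3); WM=0
i=1 t=1 v=3: → [0,4); WM=1
i=2 t=3 v=6: → [0,6); WM=3
i=3 t=4 v=6: → [0,7); WM=4
i=4 t=5 v=1: → [0,8); WM=5
i=5 t=5 v=6: → [0,8); WM=5
i=6 t=6 v=2: → [0,9); WM=6
i=7 t=10 v=1: → [10,13); WM=10
i=8 t=10 v=5: → [10,13); WM=10
i=9 t=13 v=9: → [13,16); WM=13
i=10 t=10 v=1: → [10,13); WM=13
i=11 t=14 v=4: → [13,17); WM=14
i=12 t=9 v=4: DROP (t<14-4); WM=14
i=13 t=6 v=2: DROP (t<14-4); WM=14
i=14 t=15 v=7: → [13,18); WM=15
i=15 t=19 v=1: → [19,22); WM=19
i=16 t=16 v=6: → [13,19); WM=19

12 13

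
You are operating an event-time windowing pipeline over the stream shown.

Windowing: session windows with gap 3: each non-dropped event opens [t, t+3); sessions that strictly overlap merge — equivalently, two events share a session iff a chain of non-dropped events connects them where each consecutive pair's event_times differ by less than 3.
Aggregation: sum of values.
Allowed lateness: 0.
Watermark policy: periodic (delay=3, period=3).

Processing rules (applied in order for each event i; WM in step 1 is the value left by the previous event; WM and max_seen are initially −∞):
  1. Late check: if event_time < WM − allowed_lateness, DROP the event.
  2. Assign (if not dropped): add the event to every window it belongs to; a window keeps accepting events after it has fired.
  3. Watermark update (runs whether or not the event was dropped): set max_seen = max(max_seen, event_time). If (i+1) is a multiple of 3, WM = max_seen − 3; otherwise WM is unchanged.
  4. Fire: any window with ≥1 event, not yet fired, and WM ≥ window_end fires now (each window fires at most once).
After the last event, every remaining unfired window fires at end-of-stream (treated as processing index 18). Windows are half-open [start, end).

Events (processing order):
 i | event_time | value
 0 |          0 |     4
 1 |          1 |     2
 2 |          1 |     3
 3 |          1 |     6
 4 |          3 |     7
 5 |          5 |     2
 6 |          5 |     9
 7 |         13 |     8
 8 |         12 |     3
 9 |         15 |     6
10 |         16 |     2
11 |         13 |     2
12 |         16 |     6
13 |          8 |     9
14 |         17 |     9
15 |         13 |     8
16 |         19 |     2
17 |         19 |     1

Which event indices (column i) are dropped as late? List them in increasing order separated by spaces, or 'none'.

13 15

i=0 t=0 v=4: → [0,3); WM=−∞
i=1 t=1 v=2: → [0,4); WM=−∞
i=2 t=1 v=3: → [0,4); WM=-2
i=3 t=1 v=6: → [0,4); WM=-2
i=4 t=3 v=7: → [0,6); WM=-2
i=5 t=5 v=2: → [0,8); WM=2
i=6 t=5 v=9: → [0,8); WM=2
i=7 t=13 v=8: → [13,16); WM=2
i=8 t=12 v=3: → [12,16); WM=10
i=9 t=15 v=6: → [12,18); WM=10
i=10 t=16 v=2: → [12,19); WM=10
i=11 t=13 v=2: → [12,19); WM=13
i=12 t=16 v=6: → [12,19); WM=13
i=13 t=8 v=9: DROP (t<13-0); WM=13
i=14 t=17 v=9: → [12,20); WM=14
i=15 t=13 v=8: DROP (t<14-0); WM=14
i=16 t=19 v=2: → [12,22); WM=14
i=17 t=19 v=1: → [12,22); WM=16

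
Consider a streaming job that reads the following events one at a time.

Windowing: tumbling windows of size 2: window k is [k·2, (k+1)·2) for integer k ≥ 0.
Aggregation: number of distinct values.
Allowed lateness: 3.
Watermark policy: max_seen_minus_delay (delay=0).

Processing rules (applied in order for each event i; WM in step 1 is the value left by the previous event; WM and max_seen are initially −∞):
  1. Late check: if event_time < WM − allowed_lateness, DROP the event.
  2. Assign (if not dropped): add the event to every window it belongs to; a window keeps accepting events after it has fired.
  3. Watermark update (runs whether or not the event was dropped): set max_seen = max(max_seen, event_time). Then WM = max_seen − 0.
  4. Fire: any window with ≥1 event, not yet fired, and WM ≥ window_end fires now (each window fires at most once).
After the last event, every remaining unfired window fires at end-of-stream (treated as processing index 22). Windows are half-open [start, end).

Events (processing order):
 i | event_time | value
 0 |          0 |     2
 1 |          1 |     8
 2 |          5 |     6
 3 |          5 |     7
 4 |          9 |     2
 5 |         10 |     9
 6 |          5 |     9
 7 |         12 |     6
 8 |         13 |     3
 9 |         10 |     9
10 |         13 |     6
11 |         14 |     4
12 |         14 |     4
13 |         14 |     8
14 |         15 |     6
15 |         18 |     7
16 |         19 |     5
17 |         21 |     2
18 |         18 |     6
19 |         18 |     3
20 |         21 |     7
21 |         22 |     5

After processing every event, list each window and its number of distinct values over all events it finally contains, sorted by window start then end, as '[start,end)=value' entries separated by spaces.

[0,2)=2 [4,6)=2 [8,10)=1 [10,12)=1 [12,14)=2 [14,16)=3 [18,20)=4 [20,22)=2 [22,24)=1

i=0 t=0 v=2: → [0,2); WM=0
i=1 t=1 v=8: → [0,2); WM=1
i=2 t=5 v=6: → [4,6); WM=5; [0,2) fires=2
i=3 t=5 v=7: → [4,6); WM=5
i=4 t=9 v=2: → [8,10); WM=9; [4,6) fires=2
i=5 t=10 v=9: → [10,12); WM=10; [8,10) fires=1
i=6 t=5 v=9: DROP (t<10-3); WM=10
i=7 t=12 v=6: → [12,14); WM=12; [10,12) fires=1
i=8 t=13 v=3: → [12,14); WM=13
i=9 t=10 v=9: → [10,12); WM=13
i=10 t=13 v=6: → [12,14); WM=13
i=11 t=14 v=4: → [14,16); WM=14; [12,14) fires=2
i=12 t=14 v=4: → [14,16); WM=14
i=13 t=14 v=8: → [14,16); WM=14
i=14 t=15 v=6: → [14,16); WM=15
i=15 t=18 v=7: → [18,20); WM=18; [14,16) fires=3
i=16 t=19 v=5: → [18,20); WM=19
i=17 t=21 v=2: → [20,22); WM=21; [18,20) fires=2
i=18 t=18 v=6: → [18,20); WM=21
i=19 t=18 v=3: → [18,20); WM=21
i=20 t=21 v=7: → [20,22); WM=21
i=21 t=22 v=5: → [22,24); WM=22; [20,22) fires=2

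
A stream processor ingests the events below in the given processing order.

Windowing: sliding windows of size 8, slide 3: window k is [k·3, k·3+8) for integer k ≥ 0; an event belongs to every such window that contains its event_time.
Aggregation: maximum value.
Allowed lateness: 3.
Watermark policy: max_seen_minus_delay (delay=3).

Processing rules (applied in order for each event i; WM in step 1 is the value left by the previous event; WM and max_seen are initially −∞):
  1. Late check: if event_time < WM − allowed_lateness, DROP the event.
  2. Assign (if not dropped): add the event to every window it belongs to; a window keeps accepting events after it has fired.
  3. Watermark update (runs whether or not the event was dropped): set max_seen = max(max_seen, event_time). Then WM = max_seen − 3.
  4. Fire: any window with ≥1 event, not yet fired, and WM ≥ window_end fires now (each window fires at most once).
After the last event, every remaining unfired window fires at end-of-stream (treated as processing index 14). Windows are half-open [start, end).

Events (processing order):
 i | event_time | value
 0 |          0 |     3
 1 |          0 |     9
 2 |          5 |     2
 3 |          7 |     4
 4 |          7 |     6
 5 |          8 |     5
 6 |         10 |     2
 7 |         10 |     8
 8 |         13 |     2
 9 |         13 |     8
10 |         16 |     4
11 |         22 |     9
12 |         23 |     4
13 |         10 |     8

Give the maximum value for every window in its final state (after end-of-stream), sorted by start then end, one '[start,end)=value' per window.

[0,8)=9 [3,11)=8 [6,14)=8 [9,17)=8 [12,20)=8 [15,23)=9 [18,26)=9 [21,29)=9

i=0 t=0 v=3: → [0,8); WM=-3
i=1 t=0 v=9: → [0,8); WM=-3
i=2 t=5 v=2: → [3,11),[0,8); WM=2
i=3 t=7 v=4: → [6,14),[3,11),[0,8); WM=4
i=4 t=7 v=6: → [6,14),[3,11),[0,8); WM=4
i=5 t=8 v=5: → [6,14),[3,11); WM=5
i=6 t=10 v=2: → [9,17),[6,14),[3,11); WM=7
i=7 t=10 v=8: → [9,17),[6,14),[3,11); WM=7
i=8 t=13 v=2: → [12,20),[9,17),[6,14); WM=10; [0,8) fires=9
i=9 t=13 v=8: → [12,20),[9,17),[6,14); WM=10
i=10 t=16 v=4: → [15,23),[12,20),[9,17); WM=13; [3,11) fires=8
i=11 t=22 v=9: → [21,29),[18,26),[15,23); WM=19; [6,14) fires=8 [9,17) fires=8
i=12 t=23 v=4: → [21,29),[18,26); WM=20; [12,20) fires=8
i=13 t=10 v=8: DROP (t<20-3); WM=20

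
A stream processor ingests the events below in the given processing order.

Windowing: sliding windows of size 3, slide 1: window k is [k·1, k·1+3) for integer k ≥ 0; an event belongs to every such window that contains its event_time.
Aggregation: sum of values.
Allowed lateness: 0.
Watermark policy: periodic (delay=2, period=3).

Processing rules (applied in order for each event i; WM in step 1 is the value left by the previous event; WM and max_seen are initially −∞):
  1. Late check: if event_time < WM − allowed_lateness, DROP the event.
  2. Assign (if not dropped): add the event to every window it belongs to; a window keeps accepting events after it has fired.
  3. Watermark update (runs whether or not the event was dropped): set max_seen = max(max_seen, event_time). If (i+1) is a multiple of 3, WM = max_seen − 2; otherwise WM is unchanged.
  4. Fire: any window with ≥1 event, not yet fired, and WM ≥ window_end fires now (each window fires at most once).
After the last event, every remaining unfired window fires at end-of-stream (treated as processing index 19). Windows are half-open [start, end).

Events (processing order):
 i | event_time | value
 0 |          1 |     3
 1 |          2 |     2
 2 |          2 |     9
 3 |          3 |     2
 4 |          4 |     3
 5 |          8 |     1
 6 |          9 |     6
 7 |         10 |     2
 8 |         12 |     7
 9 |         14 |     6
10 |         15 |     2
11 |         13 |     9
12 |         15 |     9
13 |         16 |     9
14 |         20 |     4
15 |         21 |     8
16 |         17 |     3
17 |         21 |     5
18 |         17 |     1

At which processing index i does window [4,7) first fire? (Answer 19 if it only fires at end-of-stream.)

i=0 t=1 v=3: → [1,4),[0,3); WM=−∞
i=1 t=2 v=2: → [2,5),[1,4),[0,3); WM=−∞
i=2 t=2 v=9: → [2,5),[1,4),[0,3); WM=0
i=3 t=3 v=2: → [3,6),[2,5),[1,4); WM=0
i=4 t=4 v=3: → [4,7),[3,6),[2,5); WM=0
i=5 t=8 v=1: → [8,11),[7,10),[6,9); WM=6; [0,3) fires=14 [1,4) fires=16 [2,5) fires=16 [3,6) fires=5
i=6 t=9 v=6: → [9,12),[8,11),[7,10); WM=6
i=7 t=10 v=2: → [10,13),[9,12),[8,11); WM=6
i=8 t=12 v=7: → [12,15),[11,14),[10,13); WM=10; [4,7) fires=3 [6,9) fires=1 [7,10) fires=7
i=9 t=14 v=6: → [14,17),[13,16),[12,15); WM=10
i=10 t=15 v=2: → [15,18),[14,17),[13,16); WM=10
i=11 t=13 v=9: → [13,16),[12,15),[11,14); WM=13; [8,11) fires=9 [9,12) fires=8 [10,13) fires=9
i=12 t=15 v=9: → [15,18),[14,17),[13,16); WM=13
i=13 t=16 v=9: → [16,19),[15,18),[14,17); WM=13
i=14 t=20 v=4: → [20,23),[19,22),[18,21); WM=18; [11,14) fires=16 [12,15) fires=22 [13,16) fires=26 [14,17) fires=26 [15,18) fires=20
i=15 t=21 v=8: → [21,24),[20,23),[19,22); WM=18
i=16 t=17 v=3: DROP (t<18-0); WM=18
i=17 t=21 v=5: → [21,24),[20,23),[19,22); WM=19; [16,19) fires=9
i=18 t=17 v=1: DROP (t<19-0); WM=19

8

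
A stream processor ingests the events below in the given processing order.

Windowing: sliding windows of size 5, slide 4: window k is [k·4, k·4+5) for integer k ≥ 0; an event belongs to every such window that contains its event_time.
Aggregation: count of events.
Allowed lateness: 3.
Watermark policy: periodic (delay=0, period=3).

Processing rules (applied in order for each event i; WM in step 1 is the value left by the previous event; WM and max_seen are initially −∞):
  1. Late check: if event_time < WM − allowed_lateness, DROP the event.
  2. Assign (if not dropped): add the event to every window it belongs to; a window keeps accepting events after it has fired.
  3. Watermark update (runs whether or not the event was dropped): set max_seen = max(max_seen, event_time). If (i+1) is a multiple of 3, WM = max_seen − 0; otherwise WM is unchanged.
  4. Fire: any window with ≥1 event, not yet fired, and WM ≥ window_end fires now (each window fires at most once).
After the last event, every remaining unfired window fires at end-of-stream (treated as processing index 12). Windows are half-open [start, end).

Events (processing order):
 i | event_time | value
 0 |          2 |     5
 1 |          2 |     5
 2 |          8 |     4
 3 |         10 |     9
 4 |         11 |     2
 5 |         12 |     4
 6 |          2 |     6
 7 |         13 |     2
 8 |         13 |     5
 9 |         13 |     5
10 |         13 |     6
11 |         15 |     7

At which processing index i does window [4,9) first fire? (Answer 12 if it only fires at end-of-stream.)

5

i=0 t=2 v=5: → [0,5); WM=−∞
i=1 t=2 v=5: → [0,5); WM=−∞
i=2 t=8 v=4: → [8,13),[4,9); WM=8; [0,5) fires=2
i=3 t=10 v=9: → [8,13); WM=8
i=4 t=11 v=2: → [8,13); WM=8
i=5 t=12 v=4: → [12,17),[8,13); WM=12; [4,9) fires=1
i=6 t=2 v=6: DROP (t<12-3); WM=12
i=7 t=13 v=2: → [12,17); WM=12
i=8 t=13 v=5: → [12,17); WM=13; [8,13) fires=4
i=9 t=13 v=5: → [12,17); WM=13
i=10 t=13 v=6: → [12,17); WM=13
i=11 t=15 v=7: → [12,17); WM=15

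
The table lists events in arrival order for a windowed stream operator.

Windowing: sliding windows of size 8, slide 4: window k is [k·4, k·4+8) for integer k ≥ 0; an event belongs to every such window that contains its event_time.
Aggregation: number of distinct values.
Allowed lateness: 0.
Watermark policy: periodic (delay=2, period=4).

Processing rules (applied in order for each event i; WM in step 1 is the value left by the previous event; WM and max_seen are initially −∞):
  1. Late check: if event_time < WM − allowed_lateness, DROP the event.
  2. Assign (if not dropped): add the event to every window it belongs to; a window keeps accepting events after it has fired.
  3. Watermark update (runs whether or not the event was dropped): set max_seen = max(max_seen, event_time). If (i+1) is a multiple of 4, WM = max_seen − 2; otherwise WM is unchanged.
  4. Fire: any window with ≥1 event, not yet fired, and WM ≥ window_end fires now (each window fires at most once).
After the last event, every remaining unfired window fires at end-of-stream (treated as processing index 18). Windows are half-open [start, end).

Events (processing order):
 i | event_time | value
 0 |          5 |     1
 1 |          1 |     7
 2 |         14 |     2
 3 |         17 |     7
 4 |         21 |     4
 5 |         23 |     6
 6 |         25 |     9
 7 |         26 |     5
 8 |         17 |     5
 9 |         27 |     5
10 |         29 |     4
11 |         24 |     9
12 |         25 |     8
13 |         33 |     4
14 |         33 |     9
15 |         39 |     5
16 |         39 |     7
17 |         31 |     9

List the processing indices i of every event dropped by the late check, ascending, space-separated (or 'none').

8 12 17

i=0 t=5 v=1: → [4,12),[0,8); WM=−∞
i=1 t=1 v=7: → [0,8); WM=−∞
i=2 t=14 v=2: → [12,20),[8,16); WM=−∞
i=3 t=17 v=7: → [16,24),[12,20); WM=15; [0,8) fires=2 [4,12) fires=1
i=4 t=21 v=4: → [20,28),[16,24); WM=15
i=5 t=23 v=6: → [20,28),[16,24); WM=15
i=6 t=25 v=9: → [24,32),[20,28); WM=15
i=7 t=26 v=5: → [24,32),[20,28); WM=24; [8,16) fires=1 [12,20) fires=2 [16,24) fires=3
i=8 t=17 v=5: DROP (t<24-0); WM=24
i=9 t=27 v=5: → [24,32),[20,28); WM=24
i=10 t=29 v=4: → [28,36),[24,32); WM=24
i=11 t=24 v=9: → [24,32),[20,28); WM=27
i=12 t=25 v=8: DROP (t<27-0); WM=27
i=13 t=33 v=4: → [32,40),[28,36); WM=27
i=14 t=33 v=9: → [32,40),[28,36); WM=27
i=15 t=39 v=5: → [36,44),[32,40); WM=37; [20,28) fires=4 [24,32) fires=3 [28,36) fires=2
i=16 t=39 v=7: → [36,44),[32,40); WM=37
i=17 t=31 v=9: DROP (t<37-0); WM=37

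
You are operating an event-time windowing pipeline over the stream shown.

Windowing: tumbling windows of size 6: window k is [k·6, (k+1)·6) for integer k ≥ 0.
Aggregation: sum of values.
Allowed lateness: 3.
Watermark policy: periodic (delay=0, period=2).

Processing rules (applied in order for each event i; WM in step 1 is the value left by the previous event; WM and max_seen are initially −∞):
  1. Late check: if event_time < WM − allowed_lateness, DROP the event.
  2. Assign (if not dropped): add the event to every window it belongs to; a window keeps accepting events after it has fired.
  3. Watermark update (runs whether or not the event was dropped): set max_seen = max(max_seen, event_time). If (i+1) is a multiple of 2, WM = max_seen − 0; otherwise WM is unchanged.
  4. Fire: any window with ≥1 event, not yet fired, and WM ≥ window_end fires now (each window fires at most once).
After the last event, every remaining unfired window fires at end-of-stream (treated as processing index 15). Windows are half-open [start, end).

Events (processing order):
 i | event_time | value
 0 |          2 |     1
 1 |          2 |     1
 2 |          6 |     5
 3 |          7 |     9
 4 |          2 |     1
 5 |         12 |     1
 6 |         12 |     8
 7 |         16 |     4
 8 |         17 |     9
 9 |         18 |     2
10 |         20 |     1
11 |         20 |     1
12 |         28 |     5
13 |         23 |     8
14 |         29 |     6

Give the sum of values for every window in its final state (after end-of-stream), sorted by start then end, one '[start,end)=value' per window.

i=0 t=2 v=1: → [0,6); WM=−∞
i=1 t=2 v=1: → [0,6); WM=2
i=2 t=6 v=5: → [6,12); WM=2
i=3 t=7 v=9: → [6,12); WM=7; [0,6) fires=2
i=4 t=2 v=1: DROP (t<7-3); WM=7
i=5 t=12 v=1: → [12,18); WM=12; [6,12) fires=14
i=6 t=12 v=8: → [12,18); WM=12
i=7 t=16 v=4: → [12,18); WM=16
i=8 t=17 v=9: → [12,18); WM=16
i=9 t=18 v=2: → [18,24); WM=18; [12,18) fires=22
i=10 t=20 v=1: → [18,24); WM=18
i=11 t=20 v=1: → [18,24); WM=20
i=12 t=28 v=5: → [24,30); WM=20
i=13 t=23 v=8: → [18,24); WM=28; [18,24) fires=12
i=14 t=29 v=6: → [24,30); WM=28

[0,6)=2 [6,12)=14 [12,18)=22 [18,24)=12 [24,30)=11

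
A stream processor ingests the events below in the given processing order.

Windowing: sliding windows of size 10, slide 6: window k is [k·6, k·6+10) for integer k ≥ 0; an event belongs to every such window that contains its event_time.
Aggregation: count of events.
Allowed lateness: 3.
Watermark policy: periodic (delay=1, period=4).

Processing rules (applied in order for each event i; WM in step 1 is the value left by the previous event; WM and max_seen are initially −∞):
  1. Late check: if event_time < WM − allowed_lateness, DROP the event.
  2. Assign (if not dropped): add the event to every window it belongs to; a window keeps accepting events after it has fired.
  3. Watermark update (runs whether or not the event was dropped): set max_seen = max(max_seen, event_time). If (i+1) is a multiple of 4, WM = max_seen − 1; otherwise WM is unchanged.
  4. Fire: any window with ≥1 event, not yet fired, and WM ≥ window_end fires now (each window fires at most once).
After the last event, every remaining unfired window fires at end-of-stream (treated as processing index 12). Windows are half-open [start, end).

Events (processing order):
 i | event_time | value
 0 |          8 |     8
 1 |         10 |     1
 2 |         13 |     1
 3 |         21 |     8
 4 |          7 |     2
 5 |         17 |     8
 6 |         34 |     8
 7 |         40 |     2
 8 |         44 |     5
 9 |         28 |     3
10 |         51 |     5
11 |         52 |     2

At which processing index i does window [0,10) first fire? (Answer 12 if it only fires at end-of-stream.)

3

i=0 t=8 v=8: → [6,16),[0,10); WM=−∞
i=1 t=10 v=1: → [6,16); WM=−∞
i=2 t=13 v=1: → [12,22),[6,16); WM=−∞
i=3 t=21 v=8: → [18,28),[12,22); WM=20; [0,10) fires=1 [6,16) fires=3
i=4 t=7 v=2: DROP (t<20-3); WM=20
i=5 t=17 v=8: → [12,22); WM=20
i=6 t=34 v=8: → [30,40); WM=20
i=7 t=40 v=2: → [36,46); WM=39; [12,22) fires=3 [18,28) fires=1
i=8 t=44 v=5: → [42,52),[36,46); WM=39
i=9 t=28 v=3: DROP (t<39-3); WM=39
i=10 t=51 v=5: → [48,58),[42,52); WM=39
i=11 t=52 v=2: → [48,58); WM=51; [30,40) fires=1 [36,46) fires=2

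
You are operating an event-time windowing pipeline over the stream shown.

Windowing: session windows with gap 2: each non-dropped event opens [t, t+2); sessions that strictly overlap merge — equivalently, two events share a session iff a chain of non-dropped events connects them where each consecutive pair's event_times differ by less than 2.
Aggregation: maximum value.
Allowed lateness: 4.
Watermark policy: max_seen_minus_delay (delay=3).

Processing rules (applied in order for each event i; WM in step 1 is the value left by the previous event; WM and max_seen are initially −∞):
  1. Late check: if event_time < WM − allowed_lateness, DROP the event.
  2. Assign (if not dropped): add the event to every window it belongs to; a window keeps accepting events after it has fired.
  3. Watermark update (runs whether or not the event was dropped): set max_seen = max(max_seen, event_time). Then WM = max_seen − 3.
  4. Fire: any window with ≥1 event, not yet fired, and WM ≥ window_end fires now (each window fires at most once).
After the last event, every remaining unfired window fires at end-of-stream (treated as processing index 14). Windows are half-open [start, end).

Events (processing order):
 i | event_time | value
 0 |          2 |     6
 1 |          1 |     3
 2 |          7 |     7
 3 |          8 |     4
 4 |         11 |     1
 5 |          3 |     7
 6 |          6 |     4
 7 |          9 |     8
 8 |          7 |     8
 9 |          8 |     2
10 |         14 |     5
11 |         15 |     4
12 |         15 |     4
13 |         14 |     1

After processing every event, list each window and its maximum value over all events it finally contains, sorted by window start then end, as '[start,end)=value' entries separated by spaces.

[1,4)=6 [6,11)=8 [11,13)=1 [14,17)=5

i=0 t=2 v=6: → [2,4); WM=-1
i=1 t=1 v=3: → [1,4); WM=-1
i=2 t=7 v=7: → [7,9); WM=4
i=3 t=8 v=4: → [7,10); WM=5
i=4 t=11 v=1: → [11,13); WM=8
i=5 t=3 v=7: DROP (t<8-4); WM=8
i=6 t=6 v=4: → [6,10); WM=8
i=7 t=9 v=8: → [6,11); WM=8
i=8 t=7 v=8: → [6,11); WM=8
i=9 t=8 v=2: → [6,11); WM=8
i=10 t=14 v=5: → [14,16); WM=11
i=11 t=15 v=4: → [14,17); WM=12
i=12 t=15 v=4: → [14,17); WM=12
i=13 t=14 v=1: → [14,17); WM=12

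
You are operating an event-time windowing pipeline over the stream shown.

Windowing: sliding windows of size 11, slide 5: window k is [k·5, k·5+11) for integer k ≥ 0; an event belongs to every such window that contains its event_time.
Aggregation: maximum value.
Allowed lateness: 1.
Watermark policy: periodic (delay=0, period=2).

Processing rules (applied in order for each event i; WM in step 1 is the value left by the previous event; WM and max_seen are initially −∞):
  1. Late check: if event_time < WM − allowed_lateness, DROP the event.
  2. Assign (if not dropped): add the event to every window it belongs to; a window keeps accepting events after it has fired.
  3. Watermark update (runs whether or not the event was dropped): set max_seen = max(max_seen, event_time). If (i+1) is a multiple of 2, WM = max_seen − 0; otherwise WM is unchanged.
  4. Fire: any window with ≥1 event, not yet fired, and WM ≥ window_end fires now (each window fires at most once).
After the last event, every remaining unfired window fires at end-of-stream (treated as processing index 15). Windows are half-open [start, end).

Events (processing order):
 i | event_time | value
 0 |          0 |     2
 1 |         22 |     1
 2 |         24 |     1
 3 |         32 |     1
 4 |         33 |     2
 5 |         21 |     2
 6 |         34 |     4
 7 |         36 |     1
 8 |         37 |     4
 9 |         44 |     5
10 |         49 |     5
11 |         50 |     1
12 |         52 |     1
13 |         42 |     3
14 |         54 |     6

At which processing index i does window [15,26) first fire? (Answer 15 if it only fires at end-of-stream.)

3

i=0 t=0 v=2: → [0,11); WM=−∞
i=1 t=22 v=1: → [20,31),[15,26); WM=22; [0,11) fires=2
i=2 t=24 v=1: → [20,31),[15,26); WM=22
i=3 t=32 v=1: → [30,41),[25,36); WM=32; [15,26) fires=1 [20,31) fires=1
i=4 t=33 v=2: → [30,41),[25,36); WM=32
i=5 t=21 v=2: DROP (t<32-1); WM=33
i=6 t=34 v=4: → [30,41),[25,36); WM=33
i=7 t=36 v=1: → [35,46),[30,41); WM=36; [25,36) fires=4
i=8 t=37 v=4: → [35,46),[30,41); WM=36
i=9 t=44 v=5: → [40,51),[35,46); WM=44; [30,41) fires=4
i=10 t=49 v=5: → [45,56),[40,51); WM=44
i=11 t=50 v=1: → [50,61),[45,56),[40,51); WM=50; [35,46) fires=5
i=12 t=52 v=1: → [50,61),[45,56); WM=50
i=13 t=42 v=3: DROP (t<50-1); WM=52; [40,51) fires=5
i=14 t=54 v=6: → [50,61),[45,56); WM=52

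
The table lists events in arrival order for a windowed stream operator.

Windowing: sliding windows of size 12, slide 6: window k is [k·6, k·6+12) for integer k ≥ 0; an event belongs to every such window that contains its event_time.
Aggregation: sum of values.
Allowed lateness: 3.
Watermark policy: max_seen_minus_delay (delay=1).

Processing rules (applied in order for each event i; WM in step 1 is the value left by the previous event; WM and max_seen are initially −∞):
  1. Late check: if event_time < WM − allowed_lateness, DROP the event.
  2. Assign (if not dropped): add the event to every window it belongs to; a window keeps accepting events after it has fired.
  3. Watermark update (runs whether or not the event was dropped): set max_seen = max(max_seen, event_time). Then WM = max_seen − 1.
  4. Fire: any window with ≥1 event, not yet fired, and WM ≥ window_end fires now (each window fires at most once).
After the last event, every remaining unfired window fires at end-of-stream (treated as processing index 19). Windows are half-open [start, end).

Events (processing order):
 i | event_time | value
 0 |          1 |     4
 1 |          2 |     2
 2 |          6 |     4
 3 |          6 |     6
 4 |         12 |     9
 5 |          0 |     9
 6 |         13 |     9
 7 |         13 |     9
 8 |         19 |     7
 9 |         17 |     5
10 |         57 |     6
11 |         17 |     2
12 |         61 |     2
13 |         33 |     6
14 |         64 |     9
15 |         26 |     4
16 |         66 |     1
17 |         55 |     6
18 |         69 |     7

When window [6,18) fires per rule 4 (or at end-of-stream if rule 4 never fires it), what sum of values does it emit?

37

i=0 t=1 v=4: → [0,12); WM=0
i=1 t=2 v=2: → [0,12); WM=1
i=2 t=6 v=4: → [6,18),[0,12); WM=5
i=3 t=6 v=6: → [6,18),[0,12); WM=5
i=4 t=12 v=9: → [12,24),[6,18); WM=11
i=5 t=0 v=9: DROP (t<11-3); WM=11
i=6 t=13 v=9: → [12,24),[6,18); WM=12; [0,12) fires=16
i=7 t=13 v=9: → [12,24),[6,18); WM=12
i=8 t=19 v=7: → [18,30),[12,24); WM=18; [6,18) fires=37
i=9 t=17 v=5: → [12,24),[6,18); WM=18
i=10 t=57 v=6: → [54,66),[48,60); WM=56; [12,24) fires=39 [18,30) fires=7
i=11 t=17 v=2: DROP (t<56-3); WM=56
i=12 t=61 v=2: → [60,72),[54,66); WM=60; [48,60) fires=6
i=13 t=33 v=6: DROP (t<60-3); WM=60
i=14 t=64 v=9: → [60,72),[54,66); WM=63
i=15 t=26 v=4: DROP (t<63-3); WM=63
i=16 t=66 v=1: → [66,78),[60,72); WM=65
i=17 t=55 v=6: DROP (t<65-3); WM=65
i=18 t=69 v=7: → [66,78),[60,72); WM=68; [54,66) fires=17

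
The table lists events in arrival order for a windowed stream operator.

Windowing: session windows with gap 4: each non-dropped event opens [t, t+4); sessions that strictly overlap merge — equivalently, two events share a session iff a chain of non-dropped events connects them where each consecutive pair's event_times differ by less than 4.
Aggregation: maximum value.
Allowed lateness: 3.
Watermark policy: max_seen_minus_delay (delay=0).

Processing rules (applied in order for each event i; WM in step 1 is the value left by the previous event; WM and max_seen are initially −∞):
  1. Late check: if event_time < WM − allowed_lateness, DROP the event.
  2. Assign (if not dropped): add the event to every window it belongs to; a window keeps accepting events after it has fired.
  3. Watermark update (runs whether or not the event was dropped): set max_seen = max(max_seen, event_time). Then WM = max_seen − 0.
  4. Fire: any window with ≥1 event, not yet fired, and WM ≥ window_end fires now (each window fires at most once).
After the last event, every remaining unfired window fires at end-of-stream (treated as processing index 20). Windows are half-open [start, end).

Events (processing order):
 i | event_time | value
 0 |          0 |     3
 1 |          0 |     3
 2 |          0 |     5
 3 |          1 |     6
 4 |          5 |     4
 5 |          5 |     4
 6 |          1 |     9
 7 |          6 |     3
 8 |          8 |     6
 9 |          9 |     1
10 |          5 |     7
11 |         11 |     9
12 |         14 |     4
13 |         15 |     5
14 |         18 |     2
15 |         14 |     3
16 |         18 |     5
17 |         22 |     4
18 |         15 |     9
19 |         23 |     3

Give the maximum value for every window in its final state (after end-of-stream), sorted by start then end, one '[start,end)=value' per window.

[0,5)=6 [5,22)=9 [22,27)=4

i=0 t=0 v=3: → [0,4); WM=0
i=1 t=0 v=3: → [0,4); WM=0
i=2 t=0 v=5: → [0,4); WM=0
i=3 t=1 v=6: → [0,5); WM=1
i=4 t=5 v=4: → [5,9); WM=5
i=5 t=5 v=4: → [5,9); WM=5
i=6 t=1 v=9: DROP (t<5-3); WM=5
i=7 t=6 v=3: → [5,10); WM=6
i=8 t=8 v=6: → [5,12); WM=8
i=9 t=9 v=1: → [5,13); WM=9
i=10 t=5 v=7: DROP (t<9-3); WM=9
i=11 t=11 v=9: → [5,15); WM=11
i=12 t=14 v=4: → [5,18); WM=14
i=13 t=15 v=5: → [5,19); WM=15
i=14 t=18 v=2: → [5,22); WM=18
i=15 t=14 v=3: DROP (t<18-3); WM=18
i=16 t=18 v=5: → [5,22); WM=18
i=17 t=22 v=4: → [22,26); WM=22
i=18 t=15 v=9: DROP (t<22-3); WM=22
i=19 t=23 v=3: → [22,27); WM=23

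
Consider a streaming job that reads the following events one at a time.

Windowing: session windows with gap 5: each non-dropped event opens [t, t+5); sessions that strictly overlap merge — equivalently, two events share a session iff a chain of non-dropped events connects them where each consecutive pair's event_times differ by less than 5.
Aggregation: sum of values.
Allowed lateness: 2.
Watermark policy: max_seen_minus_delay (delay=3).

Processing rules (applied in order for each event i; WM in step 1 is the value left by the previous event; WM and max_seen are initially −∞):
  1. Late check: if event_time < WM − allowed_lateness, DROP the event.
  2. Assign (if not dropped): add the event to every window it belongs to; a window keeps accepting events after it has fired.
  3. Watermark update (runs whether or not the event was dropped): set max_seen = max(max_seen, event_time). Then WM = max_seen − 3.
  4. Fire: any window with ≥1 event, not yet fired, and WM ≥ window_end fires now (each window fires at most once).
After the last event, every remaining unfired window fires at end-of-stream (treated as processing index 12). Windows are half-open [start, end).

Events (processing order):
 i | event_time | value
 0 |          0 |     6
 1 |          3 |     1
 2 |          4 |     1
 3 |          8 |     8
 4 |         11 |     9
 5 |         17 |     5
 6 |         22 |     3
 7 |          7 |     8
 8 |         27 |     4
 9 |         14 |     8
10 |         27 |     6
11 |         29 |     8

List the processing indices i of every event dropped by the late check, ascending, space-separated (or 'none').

i=0 t=0 v=6: → [0,5); WM=-3
i=1 t=3 v=1: → [0,8); WM=0
i=2 t=4 v=1: → [0,9); WM=1
i=3 t=8 v=8: → [0,13); WM=5
i=4 t=11 v=9: → [0,16); WM=8
i=5 t=17 v=5: → [17,22); WM=14
i=6 t=22 v=3: → [22,27); WM=19
i=7 t=7 v=8: DROP (t<19-2); WM=19
i=8 t=27 v=4: → [27,32); WM=24
i=9 t=14 v=8: DROP (t<24-2); WM=24
i=10 t=27 v=6: → [27,32); WM=24
i=11 t=29 v=8: → [27,34); WM=26

7 9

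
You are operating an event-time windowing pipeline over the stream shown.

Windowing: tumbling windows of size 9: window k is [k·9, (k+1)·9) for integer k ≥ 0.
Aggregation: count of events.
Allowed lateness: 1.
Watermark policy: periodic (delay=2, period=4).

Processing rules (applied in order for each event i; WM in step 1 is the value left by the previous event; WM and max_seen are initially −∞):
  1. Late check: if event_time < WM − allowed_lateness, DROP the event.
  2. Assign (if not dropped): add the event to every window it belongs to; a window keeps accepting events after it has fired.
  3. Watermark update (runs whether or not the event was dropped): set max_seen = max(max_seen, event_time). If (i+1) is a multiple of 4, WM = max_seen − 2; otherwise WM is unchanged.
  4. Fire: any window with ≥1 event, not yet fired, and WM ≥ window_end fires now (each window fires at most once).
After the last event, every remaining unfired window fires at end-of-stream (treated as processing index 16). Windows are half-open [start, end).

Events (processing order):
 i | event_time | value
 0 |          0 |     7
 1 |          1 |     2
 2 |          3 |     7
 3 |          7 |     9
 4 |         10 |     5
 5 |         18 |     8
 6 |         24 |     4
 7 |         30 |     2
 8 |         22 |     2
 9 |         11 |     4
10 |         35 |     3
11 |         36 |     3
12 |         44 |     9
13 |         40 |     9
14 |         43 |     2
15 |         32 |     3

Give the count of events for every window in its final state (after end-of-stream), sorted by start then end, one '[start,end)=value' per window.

i=0 t=0 v=7: → [0,9); WM=−∞
i=1 t=1 v=2: → [0,9); WM=−∞
i=2 t=3 v=7: → [0,9); WM=−∞
i=3 t=7 v=9: → [0,9); WM=5
i=4 t=10 v=5: → [9,18); WM=5
i=5 t=18 v=8: → [18,27); WM=5
i=6 t=24 v=4: → [18,27); WM=5
i=7 t=30 v=2: → [27,36); WM=28; [0,9) fires=4 [9,18) fires=1 [18,27) fires=2
i=8 t=22 v=2: DROP (t<28-1); WM=28
i=9 t=11 v=4: DROP (t<28-1); WM=28
i=10 t=35 v=3: → [27,36); WM=28
i=11 t=36 v=3: → [36,45); WM=34
i=12 t=44 v=9: → [36,45); WM=34
i=13 t=40 v=9: → [36,45); WM=34
i=14 t=43 v=2: → [36,45); WM=34
i=15 t=32 v=3: DROP (t<34-1); WM=42; [27,36) fires=2

[0,9)=4 [9,18)=1 [18,27)=2 [27,36)=2 [36,45)=4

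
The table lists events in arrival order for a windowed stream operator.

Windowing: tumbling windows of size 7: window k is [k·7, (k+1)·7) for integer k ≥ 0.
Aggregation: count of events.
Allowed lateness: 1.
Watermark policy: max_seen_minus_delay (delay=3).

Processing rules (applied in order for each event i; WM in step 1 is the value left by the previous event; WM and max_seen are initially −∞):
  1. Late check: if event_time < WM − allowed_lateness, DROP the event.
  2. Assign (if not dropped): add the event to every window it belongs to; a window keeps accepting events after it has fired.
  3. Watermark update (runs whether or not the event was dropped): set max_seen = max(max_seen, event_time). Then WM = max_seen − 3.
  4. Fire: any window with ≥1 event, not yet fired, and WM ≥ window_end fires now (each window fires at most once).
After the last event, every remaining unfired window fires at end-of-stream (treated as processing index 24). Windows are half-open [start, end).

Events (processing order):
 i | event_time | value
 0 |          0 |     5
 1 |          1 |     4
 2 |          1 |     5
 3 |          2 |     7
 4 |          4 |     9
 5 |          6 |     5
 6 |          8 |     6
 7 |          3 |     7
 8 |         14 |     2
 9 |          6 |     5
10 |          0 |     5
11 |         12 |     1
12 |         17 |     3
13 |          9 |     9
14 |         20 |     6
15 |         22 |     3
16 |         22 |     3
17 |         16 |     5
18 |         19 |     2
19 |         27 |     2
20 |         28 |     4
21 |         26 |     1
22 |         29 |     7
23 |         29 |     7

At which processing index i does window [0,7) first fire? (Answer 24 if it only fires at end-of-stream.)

8

i=0 t=0 v=5: → [0,7); WM=-3
i=1 t=1 v=4: → [0,7); WM=-2
i=2 t=1 v=5: → [0,7); WM=-2
i=3 t=2 v=7: → [0,7); WM=-1
i=4 t=4 v=9: → [0,7); WM=1
i=5 t=6 v=5: → [0,7); WM=3
i=6 t=8 v=6: → [7,14); WM=5
i=7 t=3 v=7: DROP (t<5-1); WM=5
i=8 t=14 v=2: → [14,21); WM=11; [0,7) fires=6
i=9 t=6 v=5: DROP (t<11-1); WM=11
i=10 t=0 v=5: DROP (t<11-1); WM=11
i=11 t=12 v=1: → [7,14); WM=11
i=12 t=17 v=3: → [14,21); WM=14; [7,14) fires=2
i=13 t=9 v=9: DROP (t<14-1); WM=14
i=14 t=20 v=6: → [14,21); WM=17
i=15 t=22 v=3: → [21,28); WM=19
i=16 t=22 v=3: → [21,28); WM=19
i=17 t=16 v=5: DROP (t<19-1); WM=19
i=18 t=19 v=2: → [14,21); WM=19
i=19 t=27 v=2: → [21,28); WM=24; [14,21) fires=4
i=20 t=28 v=4: → [28,35); WM=25
i=21 t=26 v=1: → [21,28); WM=25
i=22 t=29 v=7: → [28,35); WM=26
i=23 t=29 v=7: → [28,35); WM=26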